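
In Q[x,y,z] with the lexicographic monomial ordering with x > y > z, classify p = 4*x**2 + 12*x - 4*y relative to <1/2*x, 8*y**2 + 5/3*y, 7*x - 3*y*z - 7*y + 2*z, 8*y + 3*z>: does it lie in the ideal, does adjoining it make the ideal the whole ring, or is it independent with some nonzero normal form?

4*x**2 + 12*x - 4*y lies in I (it reduces to 0).

First compute the reduced Gröbner basis of I by Buchberger's algorithm.
f_1 = 1/2*x, LT = x.
f_2 = 8*y**2 + 5/3*y, LT = y**2.
f_3 = 7*x - 3*y*z - 7*y + 2*z, LT = x.
f_4 = 8*y + 3*z, LT = y.

S(f_1,f_2): leading monomials are coprime, so the S-polynomial reduces to 0 (Buchberger's first criterion).
S(f_1,f_3): lcm = x. S = 3/7*y*z + y - 2/7*z.
  leading term y*z: subtract (3/56*z)·f_4 from 3/7*y*z + y - 2/7*z → y - 9/56*z**2 - 2/7*z
  leading term y: subtract (1/8)·f_4 from y - 9/56*z**2 - 2/7*z → -9/56*z**2 - 37/56*z
  leading term z**2: no divisor's leading term divides it; move -9/56*z**2 to the remainder.
  leading term z: no divisor's leading term divides it; move -37/56*z to the remainder.
  remainder -9/56*z**2 - 37/56*z ≠ 0; add h_5 = -9/56*z**2 - 37/56*z to the basis.

S(f_1,f_4): leading monomials are coprime, so the S-polynomial reduces to 0 (Buchberger's first criterion).
S(f_2,f_3): leading monomials are coprime, so the S-polynomial reduces to 0 (Buchberger's first criterion).
S(f_2,f_4): lcm = y**2. S = -3/8*y*z + 5/24*y.
  leading term y*z: subtract (-3/64*z)·f_4 from -3/8*y*z + 5/24*y → 5/24*y + 9/64*z**2
  leading term y: subtract (5/192)·f_4 from 5/24*y + 9/64*z**2 → 9/64*z**2 - 5/64*z
  leading term z**2: subtract (-7/8)·h_5 from 9/64*z**2 - 5/64*z → -21/32*z
  leading term z: no divisor's leading term divides it; move -21/32*z to the remainder.
  remainder -21/32*z ≠ 0; add h_6 = -21/32*z to the basis.

S(f_3,f_4): leading monomials are coprime, so the S-polynomial reduces to 0 (Buchberger's first criterion).
S(f_1,h_5): leading monomials are coprime, so the S-polynomial reduces to 0 (Buchberger's first criterion).
S(f_2,h_5): leading monomials are coprime, so the S-polynomial reduces to 0 (Buchberger's first criterion).
S(f_3,h_5): leading monomials are coprime, so the S-polynomial reduces to 0 (Buchberger's first criterion).
S(f_4,h_5): leading monomials are coprime, so the S-polynomial reduces to 0 (Buchberger's first criterion).
S(f_1,h_6): leading monomials are coprime, so the S-polynomial reduces to 0 (Buchberger's first criterion).
S(f_2,h_6): leading monomials are coprime, so the S-polynomial reduces to 0 (Buchberger's first criterion).
S(f_3,h_6): leading monomials are coprime, so the S-polynomial reduces to 0 (Buchberger's first criterion).
S(f_4,h_6): leading monomials are coprime, so the S-polynomial reduces to 0 (Buchberger's first criterion).
S(h_5,h_6): lcm = z**2. S = 37/9*z.
  leading term z: subtract (-1184/189)·h_6 from 37/9*z → 0
  remainder 0.

Every S-polynomial of the final basis reduces to 0, so we have a Gröbner basis.
Inter-reduce: drop elements whose leading term is divisible by another's, tail-reduce, and make monic.
Reduced Gröbner basis: {x, y, z}.
Label its elements g_1 = x, g_2 = y, g_3 = z.

Reduce p = 4*x**2 + 12*x - 4*y modulo G:
  leading term x**2: subtract (4*x)·g_1 from 4*x**2 + 12*x - 4*y → 12*x - 4*y
  leading term x: subtract (12)·g_1 from 12*x - 4*y → -4*y
  leading term y: subtract (-4)·g_2 from -4*y → 0
  normal form = 0.
Since the normal form is 0, p ∈ I.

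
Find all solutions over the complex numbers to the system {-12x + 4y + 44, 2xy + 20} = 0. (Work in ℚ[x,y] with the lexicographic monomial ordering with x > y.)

{(5/3, -6), (2, -5)}

Compute a lex Gröbner basis by Buchberger's algorithm.
f_1 = -12x + 4y + 44, LT = x.
f_2 = 2xy + 20, LT = xy.

S(f_1,f_2): lcm = xy. S = -⅓y² - 11/3y - 10.
  leading term y²: no divisor's leading term divides it; move -⅓y² to the remainder.
  leading term y: no divisor's leading term divides it; move -11/3y to the remainder.
  leading term 1: no divisor's leading term divides it; move -10 to the remainder.
  remainder -⅓y² - 11/3y - 10 ≠ 0; add h_3 = -⅓y² - 11/3y - 10 to the basis.

S(f_1,h_3): leading monomials are coprime, so the S-polynomial reduces to 0 (Buchberger's first criterion).
S(f_2,h_3): lcm = xy². S = -11xy - 30x + 10y.
  leading term xy: subtract (11/12y)·f_1 from -11xy - 30x + 10y → -30x - 11/3y² - 91/3y
  leading term x: subtract (5/2)·f_1 from -30x - 11/3y² - 91/3y → -11/3y² - 121/3y - 110
  leading term y²: subtract (11)·h_3 from -11/3y² - 121/3y - 110 → 0
  remainder 0.

Every S-polynomial of the final basis reduces to 0, so we have a Gröbner basis.
Inter-reduce: drop elements whose leading term is divisible by another's, tail-reduce, and make monic.
Reduced Gröbner basis: {x - ⅓y - 11/3, y² + 11y + 30}.

Since the basis is lex-ordered, y² + 11y + 30 is univariate in y. Its roots are {-6, -5}. Back-substituting each root into the other basis elements fixes the other coordinates.
  y = -6: the earlier basis element becomes x - 5/3 = 0, giving x = 5/3 — point (5/3, -6).
  y = -5: the earlier basis element becomes x - 2 = 0, giving x = 2 — point (2, -5).
Substituting each solution back into the original system confirms all equations vanish.
This is the nonlinear analogue of row-reducing a linear system.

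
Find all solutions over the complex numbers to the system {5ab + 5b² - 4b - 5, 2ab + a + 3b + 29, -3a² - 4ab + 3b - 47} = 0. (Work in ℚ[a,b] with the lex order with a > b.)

{(-4, 5)}

Compute a lex Gröbner basis by Buchberger's algorithm.
f_1 = 5ab + 5b² - 4b - 5, LT = ab.
f_2 = 2ab + a + 3b + 29, LT = ab.
f_3 = -3a² - 4ab + 3b - 47, LT = a².

S(f_1,f_2): lcm = ab. S = -½a + b² - 23/10b - 31/2.
  reduce S modulo (f_1, f_2, f_3):
  remainder -½a + b² - 23/10b - 31/2 ≠ 0; add h_4 = -½a + b² - 23/10b - 31/2 to the basis.

S(f_1,f_3): lcm = a²b. S = -⅓ab² - ⅘ab - a + b² - 47/3b.
  reduce S modulo (f_1, f_2, f_3, h_4):
  remainder ⅓b³ - 7/15b² - 301/25b + 151/5 ≠ 0; add h_5 = ⅓b³ - 7/15b² - 301/25b + 151/5 to the basis.

S(f_2,f_3): lcm = a²b. S = ½a² - 4/3ab² + 3/2ab + 29/2a + b² - 47/3b.
  reduce S modulo (f_1, f_2, f_3, h_4, h_5):
  remainder 899/30b² - 2578/75b - 5773/10 ≠ 0; add h_6 = 899/30b² - 2578/75b - 5773/10 to the basis.

S(f_1,h_4): lcm = ab. S = 2b³ - 18/5b² - 159/5b - 1.
  reduce S modulo (f_1, f_2, f_3, h_4, h_5, h_6):
  remainder 177653/4495b - 177653/899 ≠ 0; add h_7 = 177653/4495b - 177653/899 to the basis.

The other S-polynomials (S(f_2,h_4), S(f_3,h_4), S(f_1,h_5), S(f_2,h_5), S(f_3,h_5), S(h_4,h_5), S(f_1,h_6), S(f_2,h_6), S(f_3,h_6), S(h_4,h_6), S(h_5,h_6), S(f_1,h_7), S(f_2,h_7), S(f_3,h_7), S(h_4,h_7), S(h_5,h_7), S(h_6,h_7)) all reduce to 0 modulo the current basis, so we have a Gröbner basis.
Inter-reduce: drop elements whose leading term is divisible by another's, tail-reduce, and make monic.
Reduced Gröbner basis: {a + 4, b - 5}.

A lex Gröbner basis eliminates variables successively. Here b - 5 depends only on b, with roots {5}; lifting each root through the earlier basis elements recovers the full solutions.
  b = 5: the earlier basis element becomes a + 4 = 0, giving a = -4 — point (-4, 5).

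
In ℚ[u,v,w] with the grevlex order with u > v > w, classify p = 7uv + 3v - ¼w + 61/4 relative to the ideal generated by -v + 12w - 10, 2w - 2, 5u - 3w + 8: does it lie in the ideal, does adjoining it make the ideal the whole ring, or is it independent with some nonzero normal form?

First compute the reduced Gröbner basis of I by Buchberger's algorithm.
f_1 = -v + 12w - 10, LT = v.
f_2 = 2w - 2, LT = w.
f_3 = 5u - 3w + 8, LT = u.

The S-polynomials (S(f_1,f_2), S(f_1,f_3), S(f_2,f_3)) all reduce to 0 modulo the current basis, so we have a Gröbner basis.
Inter-reduce: drop elements whose leading term is divisible by another's, tail-reduce, and make monic.
Reduced Gröbner basis: {u + 1, v - 2, w - 1}.
Label its elements g_1 = u + 1, g_2 = v - 2, g_3 = w - 1.

Reduce p = 7uv + 3v - ¼w + 61/4 modulo G:
  leading term uv: subtract (7v)·g_1 from 7uv + 3v - ¼w + 61/4 → -4v - ¼w + 61/4
  leading term v: subtract (-4)·g_2 from -4v - ¼w + 61/4 → -¼w + 29/4
  leading term w: subtract (-¼)·g_3 from -¼w + 29/4 → 7
  leading term 1: no divisor's leading term divides it; move 7 to the remainder.
  normal form = 7.
The normal form is nonzero, so p ∉ I. Since p minus its normal form lies in I, I + (p) = I + (r) where r = 7; decide whether this ideal is the whole ring.
Here r = 7 is a nonzero constant, hence a unit: 1 ∈ I + (p), the Gröbner basis of I + (p) is {1}, and the enlarged system has no common solution — adjoining p is inconsistent.

The remainder on division by a Gröbner basis is unique — it is the normal form.

Adjoining 7uv + 3v - ¼w + 61/4 makes the ideal the whole ring: the system is inconsistent.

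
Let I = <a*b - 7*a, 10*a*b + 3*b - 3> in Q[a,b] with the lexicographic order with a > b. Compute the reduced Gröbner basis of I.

f_1 = a*b - 7*a, LT = a*b.
f_2 = 10*a*b + 3*b - 3, LT = a*b.

S(f_1,f_2): lcm = a*b. S = -7*a - 3/10*b + 3/10.
  leading term a: no divisor's leading term divides it; move -7*a to the remainder.
  leading term b: no divisor's leading term divides it; move -3/10*b to the remainder.
  leading term 1: no divisor's leading term divides it; move 3/10 to the remainder.
  remainder -7*a - 3/10*b + 3/10 ≠ 0; add g_3 = -7*a - 3/10*b + 3/10 to the basis.

S(f_1,g_3): lcm = a*b. S = -7*a - 3/70*b**2 + 3/70*b.
  leading term a: subtract (1)·g_3 from -7*a - 3/70*b**2 + 3/70*b → -3/70*b**2 + 12/35*b - 3/10
  leading term b**2: no divisor's leading term divides it; move -3/70*b**2 to the remainder.
  leading term b: no divisor's leading term divides it; move 12/35*b to the remainder.
  leading term 1: no divisor's leading term divides it; move -3/10 to the remainder.
  remainder -3/70*b**2 + 12/35*b - 3/10 ≠ 0; add g_4 = -3/70*b**2 + 12/35*b - 3/10 to the basis.

The other S-polynomials (S(f_2,g_3), S(f_1,g_4), S(f_2,g_4), S(g_3,g_4)) all reduce to 0 modulo the current basis, so we have a Gröbner basis.
Inter-reduce: drop elements whose leading term is divisible by another's, tail-reduce, and make monic.

G = {a + 3/70*b - 3/70, b**2 - 8*b + 7}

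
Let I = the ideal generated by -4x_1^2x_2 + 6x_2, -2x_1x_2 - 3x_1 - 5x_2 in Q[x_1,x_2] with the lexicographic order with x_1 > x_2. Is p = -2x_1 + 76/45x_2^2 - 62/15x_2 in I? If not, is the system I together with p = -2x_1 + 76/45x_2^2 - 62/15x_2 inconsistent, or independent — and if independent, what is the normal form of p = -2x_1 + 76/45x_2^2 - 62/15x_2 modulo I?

First compute the reduced Gröbner basis of I by Buchberger's algorithm.
f_1 = -4x_1^2x_2 + 6x_2, LT = x_1^2x_2.
f_2 = -2x_1x_2 - 3x_1 - 5x_2, LT = x_1x_2.

S(f_1,f_2): lcm = x_1^2x_2. S = -3/2x_1^2 - 5/2x_1x_2 - 3/2x_2.
  leading term x_1^2: no divisor's leading term divides it; move -3/2x_1^2 to the remainder.
  leading term x_1x_2: subtract (5/4)·f_2 from -5/2x_1x_2 - 3/2x_2 → 15/4x_1 + 19/4x_2
  leading term x_1: no divisor's leading term divides it; move 15/4x_1 to the remainder.
  leading term x_2: no divisor's leading term divides it; move 19/4x_2 to the remainder.
  remainder -3/2x_1^2 + 15/4x_1 + 19/4x_2 ≠ 0; add h_3 = -3/2x_1^2 + 15/4x_1 + 19/4x_2 to the basis.

S(f_1,h_3): lcm = x_1^2x_2. S = 5/2x_1x_2 + 19/6x_2^2 - 3/2x_2.
  leading term x_1x_2: subtract (-5/4)·f_2 from 5/2x_1x_2 + 19/6x_2^2 - 3/2x_2 → -15/4x_1 + 19/6x_2^2 - 31/4x_2
  leading term x_1: no divisor's leading term divides it; move -15/4x_1 to the remainder.
  leading term x_2^2: no divisor's leading term divides it; move 19/6x_2^2 to the remainder.
  leading term x_2: no divisor's leading term divides it; move -31/4x_2 to the remainder.
  remainder -15/4x_1 + 19/6x_2^2 - 31/4x_2 ≠ 0; add h_4 = -15/4x_1 + 19/6x_2^2 - 31/4x_2 to the basis.

S(f_1,h_4): lcm = x_1^2x_2. S = 38/45x_1x_2^3 - 31/15x_1x_2^2 - 3/2x_2.
  leading term x_1x_2^3: subtract (-19/45x_2^2)·f_2 from 38/45x_1x_2^3 - 31/15x_1x_2^2 - 3/2x_2 → -10/3x_1x_2^2 - 19/9x_2^3 - 3/2x_2
  leading term x_1x_2^2: subtract (5/3x_2)·f_2 from -10/3x_1x_2^2 - 19/9x_2^3 - 3/2x_2 → 5x_1x_2 - 19/9x_2^3 + 25/3x_2^2 - 3/2x_2
  leading term x_1x_2: subtract (-5/2)·f_2 from 5x_1x_2 - 19/9x_2^3 + 25/3x_2^2 - 3/2x_2 → -15/2x_1 - 19/9x_2^3 + 25/3x_2^2 - 14x_2
  leading term x_1: subtract (2)·h_4 from -15/2x_1 - 19/9x_2^3 + 25/3x_2^2 - 14x_2 → -19/9x_2^3 + 2x_2^2 + 3/2x_2
  leading term x_2^3: no divisor's leading term divides it; move -19/9x_2^3 to the remainder.
  leading term x_2^2: no divisor's leading term divides it; move 2x_2^2 to the remainder.
  leading term x_2: no divisor's leading term divides it; move 3/2x_2 to the remainder.
  remainder -19/9x_2^3 + 2x_2^2 + 3/2x_2 ≠ 0; add h_5 = -19/9x_2^3 + 2x_2^2 + 3/2x_2 to the basis.

The other S-polynomials (S(f_2,h_3), S(f_2,h_4), S(h_3,h_4), S(f_1,h_5), S(f_2,h_5), S(h_3,h_5), S(h_4,h_5)) all reduce to 0 modulo the current basis, so we have a Gröbner basis.
Inter-reduce: drop elements whose leading term is divisible by another's, tail-reduce, and make monic.
Reduced Gröbner basis: {x_1 - 38/45x_2^2 + 31/15x_2, x_2^3 - 18/19x_2^2 - 27/38x_2}.
Label its elements g_1 = x_1 - 38/45x_2^2 + 31/15x_2, g_2 = x_2^3 - 18/19x_2^2 - 27/38x_2.

Reduce p = -2x_1 + 76/45x_2^2 - 62/15x_2 modulo G:
  leading term x_1: subtract (-2)·g_1 from -2x_1 + 76/45x_2^2 - 62/15x_2 → 0
  normal form = 0.
Since the normal form is 0, p ∈ I.

-2x_1 + 76/45x_2^2 - 62/15x_2 lies in I (it reduces to 0).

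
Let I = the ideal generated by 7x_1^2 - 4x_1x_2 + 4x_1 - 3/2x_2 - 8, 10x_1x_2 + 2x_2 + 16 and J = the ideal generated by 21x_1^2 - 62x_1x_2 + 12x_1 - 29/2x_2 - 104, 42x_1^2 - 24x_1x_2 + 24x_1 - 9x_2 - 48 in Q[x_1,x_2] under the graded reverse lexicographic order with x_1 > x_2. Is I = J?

For a fixed monomial order, each ideal has a unique reduced Gröbner basis; comparing bases decides equality.
Buchberger on the first generating set:
f_1 = 7x_1^2 - 4x_1x_2 + 4x_1 - 3/2x_2 - 8, LT = x_1^2.
f_2 = 10x_1x_2 + 2x_2 + 16, LT = x_1x_2.

S(f_1,f_2): lcm = x_1^2x_2. S = -4/7x_1x_2^2 + 13/35x_1x_2 - 3/14x_2^2 - 8/5x_1 - 8/7x_2.
  leading term x_1x_2^2: subtract (-2/35x_2)·f_2 from -4/7x_1x_2^2 + 13/35x_1x_2 - 3/14x_2^2 - 8/5x_1 - 8/7x_2 → 13/35x_1x_2 - 1/10x_2^2 - 8/5x_1 - 8/35x_2
  leading term x_1x_2: subtract (13/350)·f_2 from 13/35x_1x_2 - 1/10x_2^2 - 8/5x_1 - 8/35x_2 → -1/10x_2^2 - 8/5x_1 - 53/175x_2 - 104/175
  leading term x_2^2: no divisor's leading term divides it; move -1/10x_2^2 to the remainder.
  leading term x_1: no divisor's leading term divides it; move -8/5x_1 to the remainder.
  leading term x_2: no divisor's leading term divides it; move -53/175x_2 to the remainder.
  leading term 1: no divisor's leading term divides it; move -104/175 to the remainder.
  remainder -1/10x_2^2 - 8/5x_1 - 53/175x_2 - 104/175 ≠ 0; add g_3 = -1/10x_2^2 - 8/5x_1 - 53/175x_2 - 104/175 to the basis.

The other S-polynomials (S(f_1,g_3), S(f_2,g_3)) all reduce to 0 modulo the current basis, so we have a Gröbner basis.
Inter-reduce: drop elements whose leading term is divisible by another's, tail-reduce, and make monic.
Reduced Gröbner basis: {x_1^2 + 4/7x_1 - 1/10x_2 - 8/35, x_1x_2 + 1/5x_2 + 8/5, x_2^2 + 16x_1 + 106/35x_2 + 208/35}.

Buchberger on the second generating set:
h_1 = 21x_1^2 - 62x_1x_2 + 12x_1 - 29/2x_2 - 104, LT = x_1^2.
h_2 = 42x_1^2 - 24x_1x_2 + 24x_1 - 9x_2 - 48, LT = x_1^2.

S(h_1,h_2): lcm = x_1^2. S = -50/21x_1x_2 - 10/21x_2 - 80/21.
  leading term x_1x_2: no divisor's leading term divides it; move -50/21x_1x_2 to the remainder.
  leading term x_2: no divisor's leading term divides it; move -10/21x_2 to the remainder.
  leading term 1: no divisor's leading term divides it; move -80/21 to the remainder.
  remainder -50/21x_1x_2 - 10/21x_2 - 80/21 ≠ 0; add k_3 = -50/21x_1x_2 - 10/21x_2 - 80/21 to the basis.

S(h_1,k_3): lcm = x_1^2x_2. S = -62/21x_1x_2^2 + 13/35x_1x_2 - 29/42x_2^2 - 8/5x_1 - 104/21x_2.
  leading term x_1x_2^2: subtract (31/25x_2)·k_3 from -62/21x_1x_2^2 + 13/35x_1x_2 - 29/42x_2^2 - 8/5x_1 - 104/21x_2 → 13/35x_1x_2 - 1/10x_2^2 - 8/5x_1 - 8/35x_2
  leading term x_1x_2: subtract (-39/250)·k_3 from 13/35x_1x_2 - 1/10x_2^2 - 8/5x_1 - 8/35x_2 → -1/10x_2^2 - 8/5x_1 - 53/175x_2 - 104/175
  leading term x_2^2: no divisor's leading term divides it; move -1/10x_2^2 to the remainder.
  leading term x_1: no divisor's leading term divides it; move -8/5x_1 to the remainder.
  leading term x_2: no divisor's leading term divides it; move -53/175x_2 to the remainder.
  leading term 1: no divisor's leading term divides it; move -104/175 to the remainder.
  remainder -1/10x_2^2 - 8/5x_1 - 53/175x_2 - 104/175 ≠ 0; add k_4 = -1/10x_2^2 - 8/5x_1 - 53/175x_2 - 104/175 to the basis.

The other S-polynomials (S(h_2,k_3), S(h_1,k_4), S(h_2,k_4), S(k_3,k_4)) all reduce to 0 modulo the current basis, so we have a Gröbner basis.
Inter-reduce: drop elements whose leading term is divisible by another's, tail-reduce, and make monic.
Reduced Gröbner basis: {x_1^2 + 4/7x_1 - 1/10x_2 - 8/35, x_1x_2 + 1/5x_2 + 8/5, x_2^2 + 16x_1 + 106/35x_2 + 208/35}.

These coincide, so the ideals are equal.

Yes, the ideals are equal.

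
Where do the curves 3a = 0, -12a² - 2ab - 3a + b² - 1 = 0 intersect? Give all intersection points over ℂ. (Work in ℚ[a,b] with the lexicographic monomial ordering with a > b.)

{(0, -1), (0, 1)}

Compute a lex Gröbner basis by Buchberger's algorithm.
f_1 = 3a, LT = a.
f_2 = -12a² - 2ab - 3a + b² - 1, LT = a².

S(f_1,f_2): lcm = a². S = -⅙ab - ¼a + 1/12b² - 1/12.
  reduce S modulo (f_1, f_2):
  remainder 1/12b² - 1/12 ≠ 0; add h_3 = 1/12b² - 1/12 to the basis.

The other S-polynomials (S(f_1,h_3), S(f_2,h_3)) all reduce to 0 modulo the current basis, so we have a Gröbner basis.
Inter-reduce: drop elements whose leading term is divisible by another's, tail-reduce, and make monic.
Reduced Gröbner basis: {a, b² - 1}.

A lex Gröbner basis eliminates variables successively. Here b² - 1 depends only on b, with roots {-1, 1}; lifting each root through the earlier basis elements recovers the full solutions.
  b = -1: the earlier basis element becomes a = 0, giving a = 0 — point (0, -1).
  b = 1: the earlier basis element becomes a = 0, giving a = 0 — point (0, 1).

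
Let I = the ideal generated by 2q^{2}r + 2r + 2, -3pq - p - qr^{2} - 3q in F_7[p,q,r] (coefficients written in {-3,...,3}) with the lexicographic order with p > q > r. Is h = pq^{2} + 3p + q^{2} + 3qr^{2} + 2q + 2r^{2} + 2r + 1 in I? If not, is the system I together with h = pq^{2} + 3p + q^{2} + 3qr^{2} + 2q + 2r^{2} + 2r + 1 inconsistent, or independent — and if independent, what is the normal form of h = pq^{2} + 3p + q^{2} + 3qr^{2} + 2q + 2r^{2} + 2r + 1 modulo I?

First compute the reduced Gröbner basis of I by Buchberger's algorithm.
f_1 = 2q^{2}r + 2r + 2, LT = q^{2}r.
f_2 = -3pq - p - qr^{2} - 3q, LT = pq.

S(f_1,f_2): lcm = pq^{2}r. S = 2pqr + pr + p + 2q^{2}r^{3} - q^{2}r.
  leading term pqr: subtract (-3r)·f_2 from 2pqr + pr + p + 2q^{2}r^{3} - q^{2}r → -2pr + p + 2q^{2}r^{3} - q^{2}r - 3qr^{3} - 2qr
  leading term pr: no divisor's leading term divides it; move -2pr to the remainder.
  leading term p: no divisor's leading term divides it; move p to the remainder.
  leading term q^{2}r^{3}: subtract (r^{2})·f_1 from 2q^{2}r^{3} - q^{2}r - 3qr^{3} - 2qr → -q^{2}r - 3qr^{3} - 2qr - 2r^{3} - 2r^{2}
  leading term q^{2}r: subtract (3)·f_1 from -q^{2}r - 3qr^{3} - 2qr - 2r^{3} - 2r^{2} → -3qr^{3} - 2qr - 2r^{3} - 2r^{2} + r + 1
  leading term qr^{3}: no divisor's leading term divides it; move -3qr^{3} to the remainder.
  leading term qr: no divisor's leading term divides it; move -2qr to the remainder.
  leading term r^{3}: no divisor's leading term divides it; move -2r^{3} to the remainder.
  leading term r^{2}: no divisor's leading term divides it; move -2r^{2} to the remainder.
  leading term r: no divisor's leading term divides it; move r to the remainder.
  leading term 1: no divisor's leading term divides it; move 1 to the remainder.
  remainder -2pr + p - 3qr^{3} - 2qr - 2r^{3} - 2r^{2} + r + 1 ≠ 0; add k_3 = -2pr + p - 3qr^{3} - 2qr - 2r^{3} - 2r^{2} + r + 1 to the basis.

The other S-polynomials (S(f_1,k_3), S(f_2,k_3)) all reduce to 0 modulo the current basis, so we have a Gröbner basis.
Inter-reduce: drop elements whose leading term is divisible by another's, tail-reduce, and make monic.
Reduced Gröbner basis: {pq - 2p - 2qr^{2} + q, pr + 3p - 2qr^{3} + qr + r^{3} + r^{2} + 3r + 3, q^{2}r + r + 1}.
Label its elements g_1 = pq - 2p - 2qr^{2} + q, g_2 = pr + 3p - 2qr^{3} + qr + r^{3} + r^{2} + 3r + 3, g_3 = q^{2}r + r + 1.

Reduce h = pq^{2} + 3p + q^{2} + 3qr^{2} + 2q + 2r^{2} + 2r + 1 modulo G:
  leading term pq^{2}: subtract (q)·g_1 from pq^{2} + 3p + q^{2} + 3qr^{2} + 2q + 2r^{2} + 2r + 1 → 2pq + 3p + 2q^{2}r^{2} + 3qr^{2} + 2q + 2r^{2} + 2r + 1
  leading term pq: subtract (2)·g_1 from 2pq + 3p + 2q^{2}r^{2} + 3qr^{2} + 2q + 2r^{2} + 2r + 1 → 2q^{2}r^{2} + 2r^{2} + 2r + 1
  leading term q^{2}r^{2}: subtract (2r)·g_3 from 2q^{2}r^{2} + 2r^{2} + 2r + 1 → 1
  leading term 1: no divisor's leading term divides it; move 1 to the remainder.
  normal form = 1.
The normal form is nonzero, so h ∉ I. Since h minus its normal form lies in I, I + (h) = I + (n) where n = 1; decide whether this ideal is the whole ring.
Here n = 1 is a nonzero constant, hence a unit: 1 ∈ I + (h), the Gröbner basis of I + (h) is {1}, and the enlarged system has no common solution — adjoining h is inconsistent.

Adjoining pq^{2} + 3p + q^{2} + 3qr^{2} + 2q + 2r^{2} + 2r + 1 makes the ideal the whole ring: the system is inconsistent.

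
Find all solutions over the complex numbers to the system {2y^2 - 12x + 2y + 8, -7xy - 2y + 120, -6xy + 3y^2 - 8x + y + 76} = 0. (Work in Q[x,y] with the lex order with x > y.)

Compute a lex Gröbner basis by Buchberger's algorithm.
f_1 = -12x + 2y^2 + 2y + 8, LT = x.
f_2 = -7xy - 2y + 120, LT = xy.
f_3 = -6xy - 8x + 3y^2 + y + 76, LT = xy.

S(f_1,f_2): lcm = xy. S = -1/6y^3 - 1/6y^2 - 20/21y + 120/7.
  leading term y^3: no divisor's leading term divides it; move -1/6y^3 to the remainder.
  leading term y^2: no divisor's leading term divides it; move -1/6y^2 to the remainder.
  leading term y: no divisor's leading term divides it; move -20/21y to the remainder.
  leading term 1: no divisor's leading term divides it; move 120/7 to the remainder.
  remainder -1/6y^3 - 1/6y^2 - 20/21y + 120/7 ≠ 0; add h_4 = -1/6y^3 - 1/6y^2 - 20/21y + 120/7 to the basis.

S(f_1,f_3): lcm = xy. S = -4/3x - 1/6y^3 + 1/3y^2 - 1/2y + 38/3.
  leading term x: subtract (1/9)·f_1 from -4/3x - 1/6y^3 + 1/3y^2 - 1/2y + 38/3 → -1/6y^3 + 1/9y^2 - 13/18y + 106/9
  leading term y^3: subtract (1)·h_4 from -1/6y^3 + 1/9y^2 - 13/18y + 106/9 → 5/18y^2 + 29/126y - 338/63
  leading term y^2: no divisor's leading term divides it; move 5/18y^2 to the remainder.
  leading term y: no divisor's leading term divides it; move 29/126y to the remainder.
  leading term 1: no divisor's leading term divides it; move -338/63 to the remainder.
  remainder 5/18y^2 + 29/126y - 338/63 ≠ 0; add h_5 = 5/18y^2 + 29/126y - 338/63 to the basis.

S(f_2,f_3): lcm = xy. S = -4/3x + 1/2y^2 + 19/42y - 94/21.
  leading term x: subtract (1/9)·f_1 from -4/3x + 1/2y^2 + 19/42y - 94/21 → 5/18y^2 + 29/126y - 338/63
  leading term y^2: subtract (1)·h_5 from 5/18y^2 + 29/126y - 338/63 → 0
  remainder 0.

S(f_1,h_4): leading monomials are coprime, so the S-polynomial reduces to 0 (Buchberger's first criterion).
S(f_2,h_4): lcm = xy^3. S = -xy^2 - 40/7xy + 720/7x + 2/7y^3 - 120/7y^2.
  leading term xy^2: subtract (1/12y^2)·f_1 from -xy^2 - 40/7xy + 720/7x + 2/7y^3 - 120/7y^2 → -40/7xy + 720/7x - 1/6y^4 + 5/42y^3 - 374/21y^2
  leading term xy: subtract (10/21y)·f_1 from -40/7xy + 720/7x - 1/6y^4 + 5/42y^3 - 374/21y^2 → 720/7x - 1/6y^4 - 5/6y^3 - 394/21y^2 - 80/21y
  leading term x: subtract (-60/7)·f_1 from 720/7x - 1/6y^4 - 5/6y^3 - 394/21y^2 - 80/21y → -1/6y^4 - 5/6y^3 - 34/21y^2 + 40/3y + 480/7
  leading term y^4: subtract (y)·h_4 from -1/6y^4 - 5/6y^3 - 34/21y^2 + 40/3y + 480/7 → -2/3y^3 - 2/3y^2 - 80/21y + 480/7
  leading term y^3: subtract (4)·h_4 from -2/3y^3 - 2/3y^2 - 80/21y + 480/7 → 0
  remainder 0.

S(f_3,h_4): lcm = xy^3. S = 1/3xy^2 - 40/7xy + 720/7x - 1/2y^4 - 1/6y^3 - 38/3y^2.
  leading term xy^2: subtract (-1/36y^2)·f_1 from 1/3xy^2 - 40/7xy + 720/7x - 1/2y^4 - 1/6y^3 - 38/3y^2 → -40/7xy + 720/7x - 4/9y^4 - 1/9y^3 - 112/9y^2
  leading term xy: subtract (10/21y)·f_1 from -40/7xy + 720/7x - 4/9y^4 - 1/9y^3 - 112/9y^2 → 720/7x - 4/9y^4 - 67/63y^3 - 844/63y^2 - 80/21y
  leading term x: subtract (-60/7)·f_1 from 720/7x - 4/9y^4 - 67/63y^3 - 844/63y^2 - 80/21y → -4/9y^4 - 67/63y^3 + 236/63y^2 + 40/3y + 480/7
  leading term y^4: subtract (8/3y)·h_4 from -4/9y^4 - 67/63y^3 + 236/63y^2 + 40/3y + 480/7 → -13/21y^3 + 44/7y^2 - 680/21y + 480/7
  leading term y^3: subtract (26/7)·h_4 from -13/21y^3 + 44/7y^2 - 680/21y + 480/7 → 145/21y^2 - 4240/147y + 240/49
  leading term y^2: subtract (174/7)·h_5 from 145/21y^2 - 4240/147y + 240/49 → -5081/147y + 20324/147
  leading term y: no divisor's leading term divides it; move -5081/147y to the remainder.
  leading term 1: no divisor's leading term divides it; move 20324/147 to the remainder.
  remainder -5081/147y + 20324/147 ≠ 0; add h_6 = -5081/147y + 20324/147 to the basis.

S(f_1,h_5): leading monomials are coprime, so the S-polynomial reduces to 0 (Buchberger's first criterion).
S(f_2,h_5): lcm = xy^2. S = -29/35xy + 676/35x + 2/7y^2 - 120/7y.
  leading term xy: subtract (29/420y)·f_1 from -29/35xy + 676/35x + 2/7y^2 - 120/7y → 676/35x - 29/210y^3 + 31/210y^2 - 1858/105y
  leading term x: subtract (-169/105)·f_1 from 676/35x - 29/210y^3 + 31/210y^2 - 1858/105y → -29/210y^3 + 101/30y^2 - 304/21y + 1352/105
  leading term y^3: subtract (29/35)·h_4 from -29/210y^3 + 101/30y^2 - 304/21y + 1352/105 → 368/105y^2 - 2012/147y - 976/735
  leading term y^2: subtract (2208/175)·h_5 from 368/105y^2 - 2012/147y - 976/735 → -20324/1225y + 81296/1225
  leading term y: subtract (12/25)·h_6 from -20324/1225y + 81296/1225 → 0
  remainder 0.

S(f_3,h_5): lcm = xy^2. S = 53/105xy + 676/35x - 1/2y^3 - 1/6y^2 - 38/3y.
  leading term xy: subtract (-53/1260y)·f_1 from 53/105xy + 676/35x - 1/2y^3 - 1/6y^2 - 38/3y → 676/35x - 131/315y^3 - 26/315y^2 - 3884/315y
  leading term x: subtract (-169/105)·f_1 from 676/35x - 131/315y^3 - 26/315y^2 - 3884/315y → -131/315y^3 + 988/315y^2 - 82/9y + 1352/105
  leading term y^3: subtract (262/105)·h_4 from -131/315y^3 + 988/315y^2 - 82/9y + 1352/105 → 373/105y^2 - 330/49y - 21976/735
  leading term y^2: subtract (2238/175)·h_5 from 373/105y^2 - 330/49y - 21976/735 → -5081/525y + 20324/525
  leading term y: subtract (7/25)·h_6 from -5081/525y + 20324/525 → 0
  remainder 0.

S(h_4,h_5): lcm = y^3. S = 6/35y^2 + 876/35y - 720/7.
  leading term y^2: subtract (108/175)·h_5 from 6/35y^2 + 876/35y - 720/7 → 30486/1225y - 121944/1225
  leading term y: subtract (-18/25)·h_6 from 30486/1225y - 121944/1225 → 0
  remainder 0.

S(f_1,h_6): leading monomials are coprime, so the S-polynomial reduces to 0 (Buchberger's first criterion).
S(f_2,h_6): lcm = xy. S = 4x + 2/7y - 120/7.
  leading term x: subtract (-1/3)·f_1 from 4x + 2/7y - 120/7 → 2/3y^2 + 20/21y - 304/21
  leading term y^2: subtract (12/5)·h_5 from 2/3y^2 + 20/21y - 304/21 → 2/5y - 8/5
  leading term y: subtract (-294/25405)·h_6 from 2/5y - 8/5 → 0
  remainder 0.

S(f_3,h_6): lcm = xy. S = 16/3x - 1/2y^2 - 1/6y - 38/3.
  leading term x: subtract (-4/9)·f_1 from 16/3x - 1/2y^2 - 1/6y - 38/3 → 7/18y^2 + 13/18y - 82/9
  leading term y^2: subtract (7/5)·h_5 from 7/18y^2 + 13/18y - 82/9 → 2/5y - 8/5
  leading term y: subtract (-294/25405)·h_6 from 2/5y - 8/5 → 0
  remainder 0.

S(h_4,h_6): lcm = y^3. S = 5y^2 + 40/7y - 720/7.
  leading term y^2: subtract (18)·h_5 from 5y^2 + 40/7y - 720/7 → 11/7y - 44/7
  leading term y: subtract (-231/5081)·h_6 from 11/7y - 44/7 → 0
  remainder 0.

S(h_5,h_6): lcm = y^2. S = 169/35y - 676/35.
  leading term y: subtract (-3549/25405)·h_6 from 169/35y - 676/35 → 0
  remainder 0.

Every S-polynomial of the final basis reduces to 0, so we have a Gröbner basis.
Inter-reduce: drop elements whose leading term is divisible by another's, tail-reduce, and make monic.
Reduced Gröbner basis: {x - 4, y - 4}.

Elimination: the polynomial y - 4 lies in the elimination ideal for y, so y ∈ {4}. For each such y, the remaining basis elements (now univariate) give the rest of the solution.
  y = 4: the earlier basis element becomes x - 4 = 0, giving x = 4 — point (4, 4).
Each listed point satisfies every original equation (direct substitution).

{(4, 4)}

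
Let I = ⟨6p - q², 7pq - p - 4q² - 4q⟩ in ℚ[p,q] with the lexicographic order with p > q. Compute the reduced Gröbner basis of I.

G = {p - ⅙q², q³ - 25/7q² - 24/7q}

f_1 = 6p - q², LT = p.
f_2 = 7pq - p - 4q² - 4q, LT = pq.

S(f_1,f_2): lcm = pq. S = 1/7p - ⅙q³ + 4/7q² + 4/7q.
  leading term p: subtract (1/42)·f_1 from 1/7p - ⅙q³ + 4/7q² + 4/7q → -⅙q³ + 25/42q² + 4/7q
  leading term q³: no divisor's leading term divides it; move -⅙q³ to the remainder.
  leading term q²: no divisor's leading term divides it; move 25/42q² to the remainder.
  leading term q: no divisor's leading term divides it; move 4/7q to the remainder.
  remainder -⅙q³ + 25/42q² + 4/7q ≠ 0; add g_3 = -⅙q³ + 25/42q² + 4/7q to the basis.

The other S-polynomials (S(f_1,g_3), S(f_2,g_3)) all reduce to 0 modulo the current basis, so we have a Gröbner basis.
Inter-reduce: drop elements whose leading term is divisible by another's, tail-reduce, and make monic.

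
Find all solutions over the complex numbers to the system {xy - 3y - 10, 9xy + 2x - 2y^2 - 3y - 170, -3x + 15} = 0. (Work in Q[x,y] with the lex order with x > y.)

Compute a lex Gröbner basis by Buchberger's algorithm.
f_1 = xy - 3y - 10, LT = xy.
f_2 = 9xy + 2x - 2y^2 - 3y - 170, LT = xy.
f_3 = -3x + 15, LT = x.

S(f_1,f_2): lcm = xy. S = -2/9x + 2/9y^2 - 8/3y + 80/9.
  leading term x: subtract (2/27)·f_3 from -2/9x + 2/9y^2 - 8/3y + 80/9 → 2/9y^2 - 8/3y + 70/9
  leading term y^2: no divisor's leading term divides it; move 2/9y^2 to the remainder.
  leading term y: no divisor's leading term divides it; move -8/3y to the remainder.
  leading term 1: no divisor's leading term divides it; move 70/9 to the remainder.
  remainder 2/9y^2 - 8/3y + 70/9 ≠ 0; add h_4 = 2/9y^2 - 8/3y + 70/9 to the basis.

S(f_1,f_3): lcm = xy. S = 2y - 10.
  leading term y: no divisor's leading term divides it; move 2y to the remainder.
  leading term 1: no divisor's leading term divides it; move -10 to the remainder.
  remainder 2y - 10 ≠ 0; add h_5 = 2y - 10 to the basis.

The other S-polynomials (S(f_2,f_3), S(f_1,h_4), S(f_2,h_4), S(f_3,h_4), S(f_1,h_5), S(f_2,h_5), S(f_3,h_5), S(h_4,h_5)) all reduce to 0 modulo the current basis, so we have a Gröbner basis.
Inter-reduce: drop elements whose leading term is divisible by another's, tail-reduce, and make monic.
Reduced Gröbner basis: {x - 5, y - 5}.

Since the basis is lex-ordered, y - 5 is univariate in y. Its roots are {5}. Back-substituting each root into the other basis elements fixes the other coordinates.
  y = 5: the earlier basis element becomes x - 5 = 0, giving x = 5 — point (5, 5).
Each listed point satisfies every original equation (direct substitution).
A lex Gröbner basis triangularizes the system, enabling back-substitution.

{(5, 5)}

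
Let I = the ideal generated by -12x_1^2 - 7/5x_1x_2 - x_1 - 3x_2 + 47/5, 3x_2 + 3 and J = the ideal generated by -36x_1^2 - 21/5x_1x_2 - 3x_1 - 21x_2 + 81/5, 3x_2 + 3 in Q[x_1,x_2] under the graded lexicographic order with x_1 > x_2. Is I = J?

Yes, the ideals are equal.

For a fixed monomial order, each ideal has a unique reduced Gröbner basis; comparing bases decides equality.
Buchberger on the first generating set:
f_1 = -12x_1^2 - 7/5x_1x_2 - x_1 - 3x_2 + 47/5, LT = x_1^2.
f_2 = 3x_2 + 3, LT = x_2.

The S-polynomials (S(f_1,f_2)) all reduce to 0 modulo the current basis, so we have a Gröbner basis.
Inter-reduce: drop elements whose leading term is divisible by another's, tail-reduce, and make monic.
Reduced Gröbner basis: {x_1^2 - 1/30x_1 - 31/30, x_2 + 1}.

Buchberger on the second generating set:
h_1 = -36x_1^2 - 21/5x_1x_2 - 3x_1 - 21x_2 + 81/5, LT = x_1^2.
h_2 = 3x_2 + 3, LT = x_2.

The S-polynomials (S(h_1,h_2)) all reduce to 0 modulo the current basis, so we have a Gröbner basis.
Inter-reduce: drop elements whose leading term is divisible by another's, tail-reduce, and make monic.
Reduced Gröbner basis: {x_1^2 - 1/30x_1 - 31/30, x_2 + 1}.

The two bases agree; hence the ideals are identical.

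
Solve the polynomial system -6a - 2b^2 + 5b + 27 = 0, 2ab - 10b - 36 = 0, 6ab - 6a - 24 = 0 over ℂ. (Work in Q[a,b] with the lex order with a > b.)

Compute a lex Gröbner basis by Buchberger's algorithm.
f_1 = -6a - 2b^2 + 5b + 27, LT = a.
f_2 = 2ab - 10b - 36, LT = ab.
f_3 = 6ab - 6a - 24, LT = ab.

S(f_1,f_2): lcm = ab. S = 1/3b^3 - 5/6b^2 + 1/2b + 18.
  reduce S modulo (f_1, f_2, f_3):
  remainder 1/3b^3 - 5/6b^2 + 1/2b + 18 ≠ 0; add h_4 = 1/3b^3 - 5/6b^2 + 1/2b + 18 to the basis.

S(f_1,f_3): lcm = ab. S = a + 1/3b^3 - 5/6b^2 - 9/2b + 4.
  reduce S modulo (f_1, f_2, f_3, h_4):
  remainder -1/3b^2 - 25/6b - 19/2 ≠ 0; add h_5 = -1/3b^2 - 25/6b - 19/2 to the basis.

S(f_3,h_4): lcm = ab^3. S = 3/2ab^2 - 3/2ab - 54a - 4b^2.
  reduce S modulo (f_1, f_2, f_3, h_4, h_5):
  remainder -1177/4b - 3531/4 ≠ 0; add h_6 = -1177/4b - 3531/4 to the basis.

The other S-polynomials (S(f_2,f_3), S(f_1,h_4), S(f_2,h_4), S(f_1,h_5), S(f_2,h_5), S(f_3,h_5), S(h_4,h_5), S(f_1,h_6), S(f_2,h_6), S(f_3,h_6), S(h_4,h_6), S(h_5,h_6)) all reduce to 0 modulo the current basis, so we have a Gröbner basis.
Inter-reduce: drop elements whose leading term is divisible by another's, tail-reduce, and make monic.
Reduced Gröbner basis: {a + 1, b + 3}.

Elimination: the polynomial b + 3 lies in the elimination ideal for b, so b ∈ {-3}. For each such b, the remaining basis elements (now univariate) give the rest of the solution.
  b = -3: the earlier basis element becomes a + 1 = 0, giving a = -1 — point (-1, -3).

{(-1, -3)}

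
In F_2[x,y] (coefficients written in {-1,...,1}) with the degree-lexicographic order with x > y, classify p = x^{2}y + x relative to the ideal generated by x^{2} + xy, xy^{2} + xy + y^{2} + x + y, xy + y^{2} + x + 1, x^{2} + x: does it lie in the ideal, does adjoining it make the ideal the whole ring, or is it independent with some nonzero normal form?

x^{2}y + x lies in I (it reduces to 0).

First compute the reduced Gröbner basis of I by Buchberger's algorithm.
f_1 = x^{2} + xy, LT = x^{2}.
f_2 = xy^{2} + xy + y^{2} + x + y, LT = xy^{2}.
f_3 = xy + y^{2} + x + 1, LT = xy.
f_4 = x^{2} + x, LT = x^{2}.

S(f_1,f_2): lcm = x^{2}y^{2}. S = xy^{3} + x^{2}y + xy^{2} + x^{2} + xy.
  leading term xy^{3}: subtract (y)·f_2 from xy^{3} + x^{2}y + xy^{2} + x^{2} + xy → x^{2}y + y^{3} + x^{2} + y^{2}
  leading term x^{2}y: subtract (y)·f_1 from x^{2}y + y^{3} + x^{2} + y^{2} → xy^{2} + y^{3} + x^{2} + y^{2}
  leading term xy^{2}: subtract (1)·f_2 from xy^{2} + y^{3} + x^{2} + y^{2} → y^{3} + x^{2} + xy + x + y
  leading term y^{3}: no divisor's leading term divides it; move y^{3} to the remainder.
  leading term x^{2}: subtract (1)·f_1 from x^{2} + xy + x + y → x + y
  leading term x: no divisor's leading term divides it; move x to the remainder.
  leading term y: no divisor's leading term divides it; move y to the remainder.
  remainder y^{3} + x + y ≠ 0; add h_5 = y^{3} + x + y to the basis.

S(f_1,f_3): lcm = x^{2}y. S = x^{2} + x.
  leading term x^{2}: subtract (1)·f_1 from x^{2} + x → xy + x
  leading term xy: subtract (1)·f_3 from xy + x → y^{2} + 1
  leading term y^{2}: no divisor's leading term divides it; move y^{2} to the remainder.
  leading term 1: no divisor's leading term divides it; move 1 to the remainder.
  remainder y^{2} + 1 ≠ 0; add h_6 = y^{2} + 1 to the basis.

S(f_2,f_3): lcm = xy^{2}. S = y^{3} + y^{2} + x.
  leading term y^{3}: subtract (1)·h_5 from y^{3} + y^{2} + x → y^{2} + y
  leading term y^{2}: subtract (1)·h_6 from y^{2} + y → y + 1
  leading term y: no divisor's leading term divides it; move y to the remainder.
  leading term 1: no divisor's leading term divides it; move 1 to the remainder.
  remainder y + 1 ≠ 0; add h_7 = y + 1 to the basis.

S(f_3,f_4): lcm = x^{2}y. S = xy^{2} + x^{2} + xy + x.
  leading term xy^{2}: subtract (1)·f_2 from xy^{2} + x^{2} + xy + x → x^{2} + y^{2} + y
  leading term x^{2}: subtract (1)·f_1 from x^{2} + y^{2} + y → xy + y^{2} + y
  leading term xy: subtract (1)·f_3 from xy + y^{2} + y → x + y + 1
  leading term x: no divisor's leading term divides it; move x to the remainder.
  leading term y: subtract (1)·h_7 from y + 1 → 0
  remainder x ≠ 0; add h_8 = x to the basis.

The other S-polynomials (S(f_1,f_4), S(f_2,f_4), S(f_1,h_5), S(f_2,h_5), S(f_3,h_5), S(f_4,h_5), S(f_1,h_6), S(f_2,h_6), S(f_3,h_6), S(f_4,h_6), S(h_5,h_6), S(f_1,h_7), S(f_2,h_7), S(f_3,h_7), S(f_4,h_7), S(h_5,h_7), S(h_6,h_7), S(f_1,h_8), S(f_2,h_8), S(f_3,h_8), S(f_4,h_8), S(h_5,h_8), S(h_6,h_8), S(h_7,h_8)) all reduce to 0 modulo the current basis, so we have a Gröbner basis.
Inter-reduce: drop elements whose leading term is divisible by another's, tail-reduce, and make monic.
Reduced Gröbner basis: {x, y + 1}.
Label its elements g_1 = x, g_2 = y + 1.

Reduce p = x^{2}y + x modulo G:
  leading term x^{2}y: subtract (xy)·g_1 from x^{2}y + x → x
  leading term x: subtract (1)·g_1 from x → 0
  normal form = 0.
Since the normal form is 0, p ∈ I.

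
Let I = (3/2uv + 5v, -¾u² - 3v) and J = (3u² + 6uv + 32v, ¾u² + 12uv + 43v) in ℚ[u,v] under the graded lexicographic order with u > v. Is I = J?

Equality of ideals is decidable: compute both reduced Gröbner bases (unique for the ordering) and check whether they agree.
Buchberger on the first generating set:
f_1 = 3/2uv + 5v, LT = uv.
f_2 = -¾u² - 3v, LT = u².

S(f_1,f_2): lcm = u²v. S = 10/3uv - 4v².
  reduce S modulo (f_1, f_2):
  remainder -4v² - 100/9v ≠ 0; add g_3 = -4v² - 100/9v to the basis.

The other S-polynomials (S(f_1,g_3), S(f_2,g_3)) all reduce to 0 modulo the current basis, so we have a Gröbner basis.
Inter-reduce: drop elements whose leading term is divisible by another's, tail-reduce, and make monic.
Reduced Gröbner basis: {u² + 4v, uv + 10/3v, v² + 25/9v}.

Buchberger on the second generating set:
h_1 = 3u² + 6uv + 32v, LT = u².
h_2 = ¾u² + 12uv + 43v, LT = u².

S(h_1,h_2): lcm = u². S = -14uv - 140/3v.
  reduce S modulo (h_1, h_2):
  remainder -14uv - 140/3v ≠ 0; add k_3 = -14uv - 140/3v to the basis.

S(h_1,k_3): lcm = u²v. S = 2uv² - 10/3uv + 32/3v².
  reduce S modulo (h_1, h_2, k_3):
  remainder 4v² + 100/9v ≠ 0; add k_4 = 4v² + 100/9v to the basis.

The other S-polynomials (S(h_2,k_3), S(h_1,k_4), S(h_2,k_4), S(k_3,k_4)) all reduce to 0 modulo the current basis, so we have a Gröbner basis.
Inter-reduce: drop elements whose leading term is divisible by another's, tail-reduce, and make monic.
Reduced Gröbner basis: {u² + 4v, uv + 10/3v, v² + 25/9v}.

The two bases agree; hence the ideals are identical.

Yes, the ideals are equal.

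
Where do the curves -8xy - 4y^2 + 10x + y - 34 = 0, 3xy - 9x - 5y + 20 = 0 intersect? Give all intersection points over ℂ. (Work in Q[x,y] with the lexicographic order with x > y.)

{(2, -2), (-5/4 + 5*sqrt(3073)/84, 23/24 - sqrt(3073)/24), (-5*sqrt(3073)/84 - 5/4, 23/24 + sqrt(3073)/24)}

Compute a lex Gröbner basis by Buchberger's algorithm.
f_1 = -8xy + 10x - 4y^2 + y - 34, LT = xy.
f_2 = 3xy - 9x - 5y + 20, LT = xy.

S(f_1,f_2): lcm = xy. S = 7/4x + 1/2y^2 + 37/24y - 29/12.
  leading term x: no divisor's leading term divides it; move 7/4x to the remainder.
  leading term y^2: no divisor's leading term divides it; move 1/2y^2 to the remainder.
  leading term y: no divisor's leading term divides it; move 37/24y to the remainder.
  leading term 1: no divisor's leading term divides it; move -29/12 to the remainder.
  remainder 7/4x + 1/2y^2 + 37/24y - 29/12 ≠ 0; add h_3 = 7/4x + 1/2y^2 + 37/24y - 29/12 to the basis.

S(f_1,h_3): lcm = xy. S = -5/4x - 2/7y^3 - 8/21y^2 + 211/168y + 17/4.
  leading term x: subtract (-5/7)·h_3 from -5/4x - 2/7y^3 - 8/21y^2 + 211/168y + 17/4 → -2/7y^3 - 1/42y^2 + 33/14y + 53/21
  leading term y^3: no divisor's leading term divides it; move -2/7y^3 to the remainder.
  leading term y^2: no divisor's leading term divides it; move -1/42y^2 to the remainder.
  leading term y: no divisor's leading term divides it; move 33/14y to the remainder.
  leading term 1: no divisor's leading term divides it; move 53/21 to the remainder.
  remainder -2/7y^3 - 1/42y^2 + 33/14y + 53/21 ≠ 0; add h_4 = -2/7y^3 - 1/42y^2 + 33/14y + 53/21 to the basis.

The other S-polynomials (S(f_2,h_3), S(f_1,h_4), S(f_2,h_4), S(h_3,h_4)) all reduce to 0 modulo the current basis, so we have a Gröbner basis.
Inter-reduce: drop elements whose leading term is divisible by another's, tail-reduce, and make monic.
Reduced Gröbner basis: {x + 2/7y^2 + 37/42y - 29/21, y^3 + 1/12y^2 - 33/4y - 53/6}.

Since the basis is lex-ordered, y^3 + 1/12y^2 - 33/4y - 53/6 is univariate in y. Its roots are {-2, 23/24 - sqrt(3073)/24, 23/24 + sqrt(3073)/24}. Back-substituting each root into the other basis elements fixes the other coordinates.
  y = -2: the earlier basis element becomes x - 2 = 0, giving x = 2 — point (2, -2).
  y = 23/24 - sqrt(3073)/24: the earlier basis element becomes x - 5*sqrt(3073)/84 + 5/4 = 0, giving x = -5/4 + 5*sqrt(3073)/84 — point (-5/4 + 5*sqrt(3073)/84, 23/24 - sqrt(3073)/24).
  y = 23/24 + sqrt(3073)/24: the earlier basis element becomes x + 5/4 + 5*sqrt(3073)/84 = 0, giving x = -5*sqrt(3073)/84 - 5/4 — point (-5*sqrt(3073)/84 - 5/4, 23/24 + sqrt(3073)/24).
Substituting each solution back into the original system confirms all equations vanish.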